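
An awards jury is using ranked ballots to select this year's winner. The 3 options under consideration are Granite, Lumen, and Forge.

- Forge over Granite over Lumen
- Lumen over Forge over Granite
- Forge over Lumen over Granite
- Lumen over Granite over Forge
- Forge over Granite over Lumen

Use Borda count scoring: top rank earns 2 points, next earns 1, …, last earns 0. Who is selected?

Borda scores:
  Granite: 1 + 0 + 0 + 1 + 1 = 3
  Lumen: 0 + 2 + 1 + 2 + 0 = 5
  Forge: 2 + 1 + 2 + 0 + 2 = 7
Forge has the highest total.

Forge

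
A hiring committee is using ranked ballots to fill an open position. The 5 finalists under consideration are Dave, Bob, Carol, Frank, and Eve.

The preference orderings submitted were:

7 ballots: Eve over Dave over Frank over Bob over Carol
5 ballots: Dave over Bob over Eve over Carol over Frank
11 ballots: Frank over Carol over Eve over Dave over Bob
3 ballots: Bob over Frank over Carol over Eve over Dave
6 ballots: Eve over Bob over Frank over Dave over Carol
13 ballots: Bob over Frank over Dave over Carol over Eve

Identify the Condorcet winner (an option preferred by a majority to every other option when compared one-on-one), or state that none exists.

None — there is no Condorcet winner

Head-to-head results (45 voters total):
Dave vs Bob: Dave wins 23–22.
Dave vs Carol: Dave wins 31–14.
Dave vs Frank: Frank wins 33–12.
Dave vs Eve: Eve wins 27–18.
Bob vs Carol: Bob wins 34–11.
Bob vs Frank: Bob wins 27–18.
Bob vs Eve: Eve wins 24–21.
Carol vs Frank: Frank wins 40–5.
Carol vs Eve: Carol wins 27–18.
Frank vs Eve: Frank wins 27–18.
No candidate beats all others: Dave beats Bob beats Frank beats Dave, a majority cycle.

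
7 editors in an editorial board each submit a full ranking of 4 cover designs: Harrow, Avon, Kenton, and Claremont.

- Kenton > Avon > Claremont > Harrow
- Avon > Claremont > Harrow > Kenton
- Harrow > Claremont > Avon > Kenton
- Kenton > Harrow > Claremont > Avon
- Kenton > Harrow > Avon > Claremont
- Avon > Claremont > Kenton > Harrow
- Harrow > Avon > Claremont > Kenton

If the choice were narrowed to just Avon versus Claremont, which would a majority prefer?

Avon

Ballots ranking Avon above Claremont: 5.
Ballots ranking Claremont above Avon: 2.
Avon wins the head-to-head, 5–2.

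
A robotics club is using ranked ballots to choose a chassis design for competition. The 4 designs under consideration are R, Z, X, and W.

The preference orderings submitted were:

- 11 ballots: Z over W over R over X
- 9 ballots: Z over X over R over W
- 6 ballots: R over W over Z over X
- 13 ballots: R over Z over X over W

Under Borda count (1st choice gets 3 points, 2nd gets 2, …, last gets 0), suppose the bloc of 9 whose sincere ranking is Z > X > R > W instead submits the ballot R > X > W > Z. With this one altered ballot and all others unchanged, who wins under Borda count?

R

Borda totals with the altered ballot: R 95, Z 65, X 31, W 43.
The switch changes the winner from Z to R.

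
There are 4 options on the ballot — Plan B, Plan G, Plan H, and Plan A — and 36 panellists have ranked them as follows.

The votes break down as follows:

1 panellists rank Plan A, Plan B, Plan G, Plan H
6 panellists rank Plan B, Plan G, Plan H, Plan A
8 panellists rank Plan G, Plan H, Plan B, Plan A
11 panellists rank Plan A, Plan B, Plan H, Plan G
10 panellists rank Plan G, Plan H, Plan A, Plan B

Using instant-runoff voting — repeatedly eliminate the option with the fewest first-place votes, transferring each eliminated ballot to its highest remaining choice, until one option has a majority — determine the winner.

Round 1: Plan G 18, Plan A 12, Plan B 6, Plan H 0. Plan H has the fewest and is eliminated.
Round 2: Plan G 18, Plan A 12, Plan B 6. Plan B has the fewest and is eliminated.
Round 3: Plan G 24, Plan A 12. Plan G has a majority.

Plan G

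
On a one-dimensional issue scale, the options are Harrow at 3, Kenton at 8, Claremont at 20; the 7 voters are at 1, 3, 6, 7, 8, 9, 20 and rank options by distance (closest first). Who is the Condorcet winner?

With single-peaked preferences on a line, the Condorcet winner is the candidate closest to the median voter.
The median voter (position 7) is closest to Kenton at 8.
Check: Kenton vs Harrow — voters closer to Kenton: 5 of 7.

Kenton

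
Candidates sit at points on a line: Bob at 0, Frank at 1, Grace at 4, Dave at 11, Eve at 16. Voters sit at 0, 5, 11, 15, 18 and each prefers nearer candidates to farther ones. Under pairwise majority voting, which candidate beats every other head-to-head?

With single-peaked preferences on a line, the Condorcet winner is the candidate closest to the median voter.
The median voter (position 11) is closest to Dave at 11.
Check: Dave vs Eve — voters closer to Dave: 3 of 5.

Dave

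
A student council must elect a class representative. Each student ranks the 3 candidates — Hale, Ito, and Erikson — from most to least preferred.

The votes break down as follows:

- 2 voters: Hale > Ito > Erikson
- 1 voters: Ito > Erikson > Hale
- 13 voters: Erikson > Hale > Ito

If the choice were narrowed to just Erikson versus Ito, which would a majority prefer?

Erikson

Ballots ranking Erikson above Ito: 13.
Ballots ranking Ito above Erikson: 2+1 = 3.
Erikson wins the head-to-head, 13–3.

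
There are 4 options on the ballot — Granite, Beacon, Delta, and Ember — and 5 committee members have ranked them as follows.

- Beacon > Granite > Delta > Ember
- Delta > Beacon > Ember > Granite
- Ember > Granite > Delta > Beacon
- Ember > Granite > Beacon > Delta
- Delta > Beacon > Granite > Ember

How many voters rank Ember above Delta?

Ballots ranking Ember above Delta: 2.
Ballots ranking Delta above Ember: 3.
So 2 of 5 voters prefer Ember to Delta.

2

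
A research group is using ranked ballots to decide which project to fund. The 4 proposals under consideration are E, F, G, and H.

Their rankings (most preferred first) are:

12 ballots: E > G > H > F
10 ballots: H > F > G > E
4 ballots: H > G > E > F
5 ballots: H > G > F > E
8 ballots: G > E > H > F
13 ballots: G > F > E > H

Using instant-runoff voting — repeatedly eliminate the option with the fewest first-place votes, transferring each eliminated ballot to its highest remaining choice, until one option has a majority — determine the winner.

Round 1: G 21, H 19, E 12, F 0. F has the fewest and is eliminated.
Round 2: G 21, H 19, E 12. E has the fewest and is eliminated.
Round 3: G 33, H 19. G has a majority.

G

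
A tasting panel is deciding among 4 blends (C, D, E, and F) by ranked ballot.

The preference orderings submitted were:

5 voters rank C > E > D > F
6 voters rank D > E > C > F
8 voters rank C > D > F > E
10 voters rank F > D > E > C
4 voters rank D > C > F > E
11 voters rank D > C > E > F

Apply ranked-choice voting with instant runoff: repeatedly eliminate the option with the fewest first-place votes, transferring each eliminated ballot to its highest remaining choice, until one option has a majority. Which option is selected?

Round 1: D 21, C 13, F 10, E 0. E has the fewest and is eliminated.
Round 2: D 21, C 13, F 10. F has the fewest and is eliminated.
Round 3: D 31, C 13. D has a majority.

D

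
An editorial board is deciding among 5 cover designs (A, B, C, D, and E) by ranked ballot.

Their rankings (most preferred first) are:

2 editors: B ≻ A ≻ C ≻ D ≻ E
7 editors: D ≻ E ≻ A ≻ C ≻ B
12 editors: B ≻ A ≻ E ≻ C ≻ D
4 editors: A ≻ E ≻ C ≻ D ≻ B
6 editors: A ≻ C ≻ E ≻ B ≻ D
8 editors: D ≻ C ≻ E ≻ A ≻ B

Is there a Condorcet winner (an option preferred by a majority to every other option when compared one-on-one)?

Head-to-head results (39 voters total):
A vs B: A wins 25–14.
A vs C: A wins 31–8.
A vs D: A wins 24–15.
A vs E: A wins 24–15.
B vs C: C wins 25–14.
B vs D: B wins 20–19.
B vs E: E wins 25–14.
C vs D: C wins 24–15.
C vs E: E wins 23–16.
D vs E: E wins 22–17.
A beats each rival — B (25–14), C (31–8), D (24–15), E (24–15) — so A is the Condorcet winner.

Yes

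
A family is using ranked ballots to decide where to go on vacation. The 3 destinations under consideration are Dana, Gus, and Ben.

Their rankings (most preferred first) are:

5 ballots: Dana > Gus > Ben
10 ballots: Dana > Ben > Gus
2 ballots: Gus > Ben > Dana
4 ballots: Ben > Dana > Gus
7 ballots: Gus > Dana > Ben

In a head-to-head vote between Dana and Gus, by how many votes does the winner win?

Ballots ranking Dana above Gus: 5+10+4 = 19.
Ballots ranking Gus above Dana: 2+7 = 9.
Dana wins 19–9, a margin of 10.

10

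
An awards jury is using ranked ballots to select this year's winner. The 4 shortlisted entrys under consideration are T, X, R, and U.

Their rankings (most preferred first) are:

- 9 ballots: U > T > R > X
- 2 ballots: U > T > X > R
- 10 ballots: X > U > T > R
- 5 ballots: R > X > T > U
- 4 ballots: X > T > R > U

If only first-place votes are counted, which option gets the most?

First-place vote totals:
  T: 0
  X: 14
  R: 5
  U: 11
X has the most first-place votes.

X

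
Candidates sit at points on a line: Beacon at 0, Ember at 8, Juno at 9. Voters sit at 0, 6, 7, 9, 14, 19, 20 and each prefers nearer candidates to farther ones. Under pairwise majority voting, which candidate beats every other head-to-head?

With single-peaked preferences on a line, the Condorcet winner is the candidate closest to the median voter.
The median voter (position 9) is closest to Juno at 9.
Check: Juno vs Ember — voters closer to Juno: 4 of 7.

Juno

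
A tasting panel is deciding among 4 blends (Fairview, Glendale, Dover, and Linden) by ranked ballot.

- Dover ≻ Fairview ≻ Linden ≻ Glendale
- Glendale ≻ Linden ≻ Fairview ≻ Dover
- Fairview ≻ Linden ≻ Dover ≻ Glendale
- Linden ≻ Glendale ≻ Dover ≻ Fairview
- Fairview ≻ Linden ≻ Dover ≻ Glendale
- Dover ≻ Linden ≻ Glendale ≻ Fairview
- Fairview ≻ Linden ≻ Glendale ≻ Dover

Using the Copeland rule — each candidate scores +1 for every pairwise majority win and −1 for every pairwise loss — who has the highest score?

Fairview

Pairwise results:
  Fairview vs Glendale: Fairview wins 4–3.
  Fairview vs Dover: Fairview wins 4–3.
  Fairview vs Linden: Fairview wins 4–3.
  Glendale vs Dover: Dover wins 4–3.
  Glendale vs Linden: Linden wins 6–1.
  Dover vs Linden: Linden wins 5–2.
Copeland scores (wins − losses):
  Fairview: 3 − 0 = 3
  Glendale: 0 − 3 = -3
  Dover: 1 − 2 = -1
  Linden: 2 − 1 = 1
Fairview has the best Copeland score.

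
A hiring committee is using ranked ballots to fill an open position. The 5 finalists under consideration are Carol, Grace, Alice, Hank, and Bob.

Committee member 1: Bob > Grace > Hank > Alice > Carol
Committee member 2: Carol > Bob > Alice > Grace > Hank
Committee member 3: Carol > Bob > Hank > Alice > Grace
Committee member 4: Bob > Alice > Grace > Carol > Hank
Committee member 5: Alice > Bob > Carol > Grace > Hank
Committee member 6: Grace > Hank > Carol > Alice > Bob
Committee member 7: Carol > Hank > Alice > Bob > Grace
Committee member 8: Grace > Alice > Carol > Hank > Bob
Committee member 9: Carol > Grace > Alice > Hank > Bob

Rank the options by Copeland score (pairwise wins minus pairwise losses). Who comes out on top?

Carol

Pairwise results:
  Carol vs Grace: Carol wins 5–4.
  Carol vs Alice: Carol wins 5–4.
  Carol vs Hank: Carol wins 7–2.
  Carol vs Bob: Carol wins 6–3.
  Grace vs Alice: Alice wins 5–4.
  Grace vs Hank: Grace wins 7–2.
  Grace vs Bob: Bob wins 6–3.
  Alice vs Hank: Alice wins 5–4.
  Alice vs Bob: Alice wins 5–4.
  Hank vs Bob: Bob wins 5–4.
Copeland scores (wins − losses):
  Carol: 4 − 0 = 4
  Grace: 1 − 3 = -2
  Alice: 3 − 1 = 2
  Hank: 0 − 4 = -4
  Bob: 2 − 2 = 0
Carol has the best Copeland score.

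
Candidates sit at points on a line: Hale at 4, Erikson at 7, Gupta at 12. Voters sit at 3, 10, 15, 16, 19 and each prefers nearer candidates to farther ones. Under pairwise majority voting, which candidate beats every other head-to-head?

Gupta

With single-peaked preferences on a line, the Condorcet winner is the candidate closest to the median voter.
The median voter (position 15) is closest to Gupta at 12.
Check: Gupta vs Erikson — voters closer to Gupta: 4 of 5.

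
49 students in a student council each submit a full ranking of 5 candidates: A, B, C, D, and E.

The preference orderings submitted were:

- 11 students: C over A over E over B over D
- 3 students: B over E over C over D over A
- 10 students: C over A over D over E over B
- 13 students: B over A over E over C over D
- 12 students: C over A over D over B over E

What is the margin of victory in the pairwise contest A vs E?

Ballots ranking A above E: 11+10+13+12 = 46.
Ballots ranking E above A: 3.
A wins 46–3, a margin of 43.

43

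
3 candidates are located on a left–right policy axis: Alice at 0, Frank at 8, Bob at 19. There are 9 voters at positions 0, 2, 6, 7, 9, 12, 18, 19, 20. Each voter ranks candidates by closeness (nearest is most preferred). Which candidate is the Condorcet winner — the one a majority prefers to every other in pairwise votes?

With single-peaked preferences on a line, the Condorcet winner is the candidate closest to the median voter.
The median voter (position 9) is closest to Frank at 8.
Check: Frank vs Bob — voters closer to Frank: 6 of 9.

Frank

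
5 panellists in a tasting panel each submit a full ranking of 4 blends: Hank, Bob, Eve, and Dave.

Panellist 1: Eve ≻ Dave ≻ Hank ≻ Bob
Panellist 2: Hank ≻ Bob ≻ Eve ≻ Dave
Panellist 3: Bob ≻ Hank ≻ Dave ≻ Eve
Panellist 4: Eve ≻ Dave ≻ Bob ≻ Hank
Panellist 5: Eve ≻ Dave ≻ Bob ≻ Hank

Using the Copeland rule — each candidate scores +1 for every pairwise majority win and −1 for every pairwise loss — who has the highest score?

Eve

Pairwise results:
  Hank vs Bob: Bob wins 3–2.
  Hank vs Eve: Eve wins 3–2.
  Hank vs Dave: Dave wins 3–2.
  Bob vs Eve: Eve wins 3–2.
  Bob vs Dave: Dave wins 3–2.
  Eve vs Dave: Eve wins 4–1.
Copeland scores (wins − losses):
  Hank: 0 − 3 = -3
  Bob: 1 − 2 = -1
  Eve: 3 − 0 = 3
  Dave: 2 − 1 = 1
Eve has the best Copeland score.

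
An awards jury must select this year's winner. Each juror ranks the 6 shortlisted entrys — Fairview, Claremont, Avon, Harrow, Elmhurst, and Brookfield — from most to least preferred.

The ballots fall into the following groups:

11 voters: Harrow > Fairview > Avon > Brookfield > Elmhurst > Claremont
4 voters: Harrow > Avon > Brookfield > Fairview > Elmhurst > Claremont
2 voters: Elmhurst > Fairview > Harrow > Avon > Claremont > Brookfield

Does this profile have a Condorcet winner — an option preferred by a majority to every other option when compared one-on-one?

Yes

Head-to-head results (17 voters total):
Fairview vs Claremont: Fairview wins 17–0.
Fairview vs Avon: Fairview wins 13–4.
Fairview vs Harrow: Harrow wins 15–2.
Fairview vs Elmhurst: Fairview wins 15–2.
Fairview vs Brookfield: Fairview wins 13–4.
Claremont vs Avon: Avon wins 17–0.
Claremont vs Harrow: Harrow wins 17–0.
Claremont vs Elmhurst: Elmhurst wins 17–0.
Claremont vs Brookfield: Brookfield wins 15–2.
Avon vs Harrow: Harrow wins 17–0.
Avon vs Elmhurst: Avon wins 15–2.
Avon vs Brookfield: Avon wins 17–0.
Harrow vs Elmhurst: Harrow wins 15–2.
Harrow vs Brookfield: Harrow wins 17–0.
Elmhurst vs Brookfield: Brookfield wins 15–2.
Harrow beats each rival — Fairview (15–2), Claremont (17–0), Avon (17–0), Elmhurst (15–2), Brookfield (17–0) — so Harrow is the Condorcet winner.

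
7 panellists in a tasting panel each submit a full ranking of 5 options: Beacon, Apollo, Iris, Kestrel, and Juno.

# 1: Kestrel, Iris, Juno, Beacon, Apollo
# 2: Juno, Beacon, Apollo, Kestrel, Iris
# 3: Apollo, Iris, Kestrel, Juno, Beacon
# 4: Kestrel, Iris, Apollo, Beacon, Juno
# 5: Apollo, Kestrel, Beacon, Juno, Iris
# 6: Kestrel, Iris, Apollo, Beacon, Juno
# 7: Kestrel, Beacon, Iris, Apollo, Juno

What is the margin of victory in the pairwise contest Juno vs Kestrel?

5

Ballots ranking Juno above Kestrel: 1.
Ballots ranking Kestrel above Juno: 6.
Kestrel wins 6–1, a margin of 5.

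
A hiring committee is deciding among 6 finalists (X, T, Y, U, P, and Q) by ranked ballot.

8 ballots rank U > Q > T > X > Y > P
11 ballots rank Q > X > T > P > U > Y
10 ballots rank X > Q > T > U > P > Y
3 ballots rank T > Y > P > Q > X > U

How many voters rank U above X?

8

Ballots ranking U above X: 8.
Ballots ranking X above U: 11+10+3 = 24.
So 8 of 32 voters prefer U to X.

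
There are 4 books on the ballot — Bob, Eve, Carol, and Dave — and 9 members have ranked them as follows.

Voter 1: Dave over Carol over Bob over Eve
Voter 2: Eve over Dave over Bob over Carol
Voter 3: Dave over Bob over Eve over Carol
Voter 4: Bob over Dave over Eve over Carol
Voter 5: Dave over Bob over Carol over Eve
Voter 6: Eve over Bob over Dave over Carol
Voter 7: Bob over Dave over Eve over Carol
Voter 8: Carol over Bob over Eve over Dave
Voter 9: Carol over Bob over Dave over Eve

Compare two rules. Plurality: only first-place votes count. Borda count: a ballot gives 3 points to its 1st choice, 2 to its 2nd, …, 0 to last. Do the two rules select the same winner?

No

Plurality first-place counts: Bob 2, Eve 2, Carol 2, Dave 3 → Dave.
Borda totals: Bob 18, Eve 10, Carol 9, Dave 17 → Bob.
The two rules disagree: plurality picks Dave, Borda picks Bob.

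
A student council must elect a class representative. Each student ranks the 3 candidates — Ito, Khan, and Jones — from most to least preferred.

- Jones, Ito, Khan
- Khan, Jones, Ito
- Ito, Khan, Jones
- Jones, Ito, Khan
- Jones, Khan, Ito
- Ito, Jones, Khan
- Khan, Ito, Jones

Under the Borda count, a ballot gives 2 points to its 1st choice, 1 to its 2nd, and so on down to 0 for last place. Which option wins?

Jones

Borda scores:
  Ito: 1 + 0 + 2 + 1 + 0 + 2 + 1 = 7
  Khan: 0 + 2 + 1 + 0 + 1 + 0 + 2 = 6
  Jones: 2 + 1 + 0 + 2 + 2 + 1 + 0 = 8
Jones has the highest total.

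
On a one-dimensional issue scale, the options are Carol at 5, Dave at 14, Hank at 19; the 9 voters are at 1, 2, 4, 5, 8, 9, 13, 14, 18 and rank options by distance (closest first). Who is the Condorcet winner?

With single-peaked preferences on a line, the Condorcet winner is the candidate closest to the median voter.
The median voter (position 8) is closest to Carol at 5.
Check: Carol vs Hank — voters closer to Carol: 6 of 9.

Carol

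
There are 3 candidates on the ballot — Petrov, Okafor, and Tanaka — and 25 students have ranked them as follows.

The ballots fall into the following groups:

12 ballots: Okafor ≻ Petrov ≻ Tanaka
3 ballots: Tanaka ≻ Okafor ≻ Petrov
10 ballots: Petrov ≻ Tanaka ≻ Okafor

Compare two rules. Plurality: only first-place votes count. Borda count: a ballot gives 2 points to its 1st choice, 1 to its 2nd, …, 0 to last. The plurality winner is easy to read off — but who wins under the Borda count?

Plurality first-place counts: Petrov 10, Okafor 12, Tanaka 3 → Okafor.
Borda totals: Petrov 32, Okafor 27, Tanaka 16 → Petrov.

Petrov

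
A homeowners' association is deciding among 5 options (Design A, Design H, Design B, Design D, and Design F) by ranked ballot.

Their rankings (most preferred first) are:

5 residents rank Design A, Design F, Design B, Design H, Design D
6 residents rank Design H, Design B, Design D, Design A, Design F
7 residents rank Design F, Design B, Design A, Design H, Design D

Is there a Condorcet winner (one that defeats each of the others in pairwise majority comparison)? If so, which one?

None — there is no Condorcet winner

Head-to-head results (18 voters total):
Design A vs Design H: Design A wins 12–6.
Design A vs Design B: Design B wins 13–5.
Design A vs Design D: Design A wins 12–6.
Design A vs Design F: Design A wins 11–7.
Design H vs Design B: Design B wins 12–6.
Design H vs Design D: Design H wins 18–0.
Design H vs Design F: Design F wins 12–6.
Design B vs Design D: Design B wins 18–0.
Design B vs Design F: Design F wins 12–6.
Design D vs Design F: Design F wins 12–6.
No candidate beats all others: Design A beats Design F beats Design B beats Design A, a majority cycle.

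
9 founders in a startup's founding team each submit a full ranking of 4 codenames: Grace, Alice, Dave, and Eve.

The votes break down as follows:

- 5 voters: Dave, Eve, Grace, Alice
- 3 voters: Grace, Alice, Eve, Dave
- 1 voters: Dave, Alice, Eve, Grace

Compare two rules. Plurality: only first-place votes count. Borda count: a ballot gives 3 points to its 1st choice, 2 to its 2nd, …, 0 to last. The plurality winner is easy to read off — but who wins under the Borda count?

Dave

Plurality first-place counts: Grace 3, Alice 0, Dave 6, Eve 0 → Dave.
Borda totals: Grace 14, Alice 8, Dave 18, Eve 14 → Dave.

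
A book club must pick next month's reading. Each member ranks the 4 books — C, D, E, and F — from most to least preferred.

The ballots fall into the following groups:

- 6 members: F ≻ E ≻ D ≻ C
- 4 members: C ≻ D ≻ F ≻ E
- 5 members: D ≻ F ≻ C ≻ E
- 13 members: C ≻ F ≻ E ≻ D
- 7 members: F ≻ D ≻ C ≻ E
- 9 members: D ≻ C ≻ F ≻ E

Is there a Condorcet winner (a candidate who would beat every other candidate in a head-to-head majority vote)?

No

Head-to-head results (44 voters total):
C vs D: D wins 27–17.
C vs E: C wins 38–6.
C vs F: C wins 26–18.
D vs E: D wins 25–19.
D vs F: F wins 26–18.
E vs F: F wins 44–0.
No candidate beats all others: C beats F beats D beats C, a majority cycle.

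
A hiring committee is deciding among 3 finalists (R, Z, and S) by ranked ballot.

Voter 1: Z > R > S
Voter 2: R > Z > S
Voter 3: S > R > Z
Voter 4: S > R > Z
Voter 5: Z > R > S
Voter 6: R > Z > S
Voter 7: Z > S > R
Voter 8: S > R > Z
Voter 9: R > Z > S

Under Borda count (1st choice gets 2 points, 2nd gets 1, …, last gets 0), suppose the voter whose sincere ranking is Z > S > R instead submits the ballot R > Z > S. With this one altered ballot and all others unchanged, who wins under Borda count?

Borda totals with the altered ballot: R 13, Z 8, S 6.
The winner is unchanged: still R.

R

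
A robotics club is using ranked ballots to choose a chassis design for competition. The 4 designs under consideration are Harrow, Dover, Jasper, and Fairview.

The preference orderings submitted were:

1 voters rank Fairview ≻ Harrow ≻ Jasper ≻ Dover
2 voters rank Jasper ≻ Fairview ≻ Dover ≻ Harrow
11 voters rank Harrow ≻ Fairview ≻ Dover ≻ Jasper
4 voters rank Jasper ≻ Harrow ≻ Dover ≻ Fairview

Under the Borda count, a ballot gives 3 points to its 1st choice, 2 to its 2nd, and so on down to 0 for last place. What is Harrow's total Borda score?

Borda scores:
  Harrow: 2 + 2·0 + 11·3 + 4·2 = 43
  Dover: 0 + 2·1 + 11·1 + 4·1 = 17
  Jasper: 1 + 2·3 + 11·0 + 4·3 = 19
  Fairview: 3 + 2·2 + 11·2 + 4·0 = 29

43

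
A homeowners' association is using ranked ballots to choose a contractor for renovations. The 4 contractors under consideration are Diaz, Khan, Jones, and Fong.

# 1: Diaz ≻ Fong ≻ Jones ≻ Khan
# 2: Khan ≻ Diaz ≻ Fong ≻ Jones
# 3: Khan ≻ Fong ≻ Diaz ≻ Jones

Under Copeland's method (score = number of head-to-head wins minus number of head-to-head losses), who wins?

Pairwise results:
  Diaz vs Khan: Khan wins 2–1.
  Diaz vs Jones: Diaz wins 3–0.
  Diaz vs Fong: Diaz wins 2–1.
  Khan vs Jones: Khan wins 2–1.
  Khan vs Fong: Khan wins 2–1.
  Jones vs Fong: Fong wins 3–0.
Copeland scores (wins − losses):
  Diaz: 2 − 1 = 1
  Khan: 3 − 0 = 3
  Jones: 0 − 3 = -3
  Fong: 1 − 2 = -1
Khan has the best Copeland score.

Khan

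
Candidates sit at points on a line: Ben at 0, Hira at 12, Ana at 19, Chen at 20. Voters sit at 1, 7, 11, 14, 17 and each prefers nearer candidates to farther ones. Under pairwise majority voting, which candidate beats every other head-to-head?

Hira

With single-peaked preferences on a line, the Condorcet winner is the candidate closest to the median voter.
The median voter (position 11) is closest to Hira at 12.
Check: Hira vs Ben — voters closer to Hira: 4 of 5.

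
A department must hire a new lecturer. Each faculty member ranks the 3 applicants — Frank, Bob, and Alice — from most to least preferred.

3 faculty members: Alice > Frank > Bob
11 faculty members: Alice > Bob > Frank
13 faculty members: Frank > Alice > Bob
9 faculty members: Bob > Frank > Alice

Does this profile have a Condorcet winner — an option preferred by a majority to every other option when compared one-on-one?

Head-to-head results (36 voters total):
Frank vs Bob: Bob wins 20–16.
Frank vs Alice: Frank wins 22–14.
Bob vs Alice: Alice wins 27–9.
No candidate beats all others: Frank beats Alice beats Bob beats Frank, a majority cycle.

No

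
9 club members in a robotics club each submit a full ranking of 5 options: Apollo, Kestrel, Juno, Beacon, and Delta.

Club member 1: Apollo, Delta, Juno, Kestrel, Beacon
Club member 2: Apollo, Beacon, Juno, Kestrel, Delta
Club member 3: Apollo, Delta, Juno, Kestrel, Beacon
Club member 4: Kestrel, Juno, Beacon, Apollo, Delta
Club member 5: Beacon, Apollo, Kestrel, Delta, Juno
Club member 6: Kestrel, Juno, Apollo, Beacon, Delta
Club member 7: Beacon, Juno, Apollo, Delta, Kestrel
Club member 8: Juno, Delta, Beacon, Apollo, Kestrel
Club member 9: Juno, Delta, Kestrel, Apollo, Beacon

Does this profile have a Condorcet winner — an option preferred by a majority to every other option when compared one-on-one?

Head-to-head results (9 voters total):
Apollo vs Kestrel: Apollo wins 6–3.
Apollo vs Juno: Juno wins 5–4.
Apollo vs Beacon: Apollo wins 5–4.
Apollo vs Delta: Apollo wins 7–2.
Kestrel vs Juno: Juno wins 6–3.
Kestrel vs Beacon: Kestrel wins 5–4.
Kestrel vs Delta: Delta wins 5–4.
Juno vs Beacon: Juno wins 6–3.
Juno vs Delta: Juno wins 6–3.
Beacon vs Delta: Beacon wins 5–4.
Juno beats each rival — Apollo (5–4), Kestrel (6–3), Beacon (6–3), Delta (6–3) — so Juno is the Condorcet winner.

Yes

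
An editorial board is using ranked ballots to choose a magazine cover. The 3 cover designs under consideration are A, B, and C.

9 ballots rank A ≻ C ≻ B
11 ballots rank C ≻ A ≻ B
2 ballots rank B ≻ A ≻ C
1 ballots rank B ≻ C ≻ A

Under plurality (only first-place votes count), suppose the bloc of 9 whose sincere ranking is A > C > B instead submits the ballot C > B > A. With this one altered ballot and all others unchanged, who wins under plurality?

First-place totals with the altered ballot: A 0, B 3, C 20.
The winner is unchanged: still C.

C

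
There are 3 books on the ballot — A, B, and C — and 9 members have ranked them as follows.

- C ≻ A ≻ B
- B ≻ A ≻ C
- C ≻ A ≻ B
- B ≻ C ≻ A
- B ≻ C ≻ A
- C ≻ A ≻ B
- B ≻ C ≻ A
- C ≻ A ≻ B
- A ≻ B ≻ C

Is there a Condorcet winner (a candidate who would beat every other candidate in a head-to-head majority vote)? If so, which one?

Head-to-head results (9 voters total):
A vs B: A wins 5–4.
A vs C: C wins 7–2.
B vs C: B wins 5–4.
No candidate beats all others: A beats B beats C beats A, a majority cycle.

There is no Condorcet winner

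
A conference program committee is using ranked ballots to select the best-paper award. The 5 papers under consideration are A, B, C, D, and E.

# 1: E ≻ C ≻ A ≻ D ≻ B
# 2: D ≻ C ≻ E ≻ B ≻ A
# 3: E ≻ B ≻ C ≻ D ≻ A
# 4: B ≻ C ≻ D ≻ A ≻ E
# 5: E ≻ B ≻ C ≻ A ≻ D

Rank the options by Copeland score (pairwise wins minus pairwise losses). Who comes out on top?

Pairwise results:
  A vs B: B wins 4–1.
  A vs C: C wins 5–0.
  A vs D: D wins 3–2.
  A vs E: E wins 4–1.
  B vs C: B wins 3–2.
  B vs D: B wins 3–2.
  B vs E: E wins 4–1.
  C vs D: C wins 4–1.
  C vs E: E wins 3–2.
  D vs E: E wins 3–2.
Copeland scores (wins − losses):
  A: 0 − 4 = -4
  B: 3 − 1 = 2
  C: 2 − 2 = 0
  D: 1 − 3 = -2
  E: 4 − 0 = 4
E has the best Copeland score.

E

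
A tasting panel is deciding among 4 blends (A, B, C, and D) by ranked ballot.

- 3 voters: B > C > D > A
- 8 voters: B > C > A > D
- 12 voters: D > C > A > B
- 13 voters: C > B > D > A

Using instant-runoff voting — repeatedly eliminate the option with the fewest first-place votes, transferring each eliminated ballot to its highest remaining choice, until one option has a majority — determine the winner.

Round 1: C 13, D 12, B 11, A 0. A has the fewest and is eliminated.
Round 2: C 13, D 12, B 11. B has the fewest and is eliminated.
Round 3: C 24, D 12. C has a majority.

C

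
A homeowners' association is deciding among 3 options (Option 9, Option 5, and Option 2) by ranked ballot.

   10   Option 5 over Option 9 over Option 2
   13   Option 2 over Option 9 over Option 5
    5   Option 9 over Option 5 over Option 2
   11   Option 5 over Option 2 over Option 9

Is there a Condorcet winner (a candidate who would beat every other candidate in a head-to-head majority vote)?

Head-to-head results (39 voters total):
Option 9 vs Option 5: Option 5 wins 21–18.
Option 9 vs Option 2: Option 2 wins 24–15.
Option 5 vs Option 2: Option 5 wins 26–13.
Option 5 beats each rival — Option 9 (21–18), Option 2 (26–13) — so Option 5 is the Condorcet winner.

Yes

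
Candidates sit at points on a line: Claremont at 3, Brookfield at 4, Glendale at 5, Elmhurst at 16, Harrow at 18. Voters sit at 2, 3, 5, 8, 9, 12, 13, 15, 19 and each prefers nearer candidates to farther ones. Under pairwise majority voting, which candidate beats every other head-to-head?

With single-peaked preferences on a line, the Condorcet winner is the candidate closest to the median voter.
The median voter (position 9) is closest to Glendale at 5.
Check: Glendale vs Elmhurst — voters closer to Glendale: 5 of 9.

Glendale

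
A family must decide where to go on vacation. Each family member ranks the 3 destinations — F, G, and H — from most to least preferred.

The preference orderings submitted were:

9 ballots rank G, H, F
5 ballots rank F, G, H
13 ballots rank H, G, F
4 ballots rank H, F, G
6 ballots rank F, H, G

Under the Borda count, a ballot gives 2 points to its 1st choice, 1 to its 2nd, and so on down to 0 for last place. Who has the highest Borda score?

Borda scores:
  F: 9·0 + 5·2 + 13·0 + 4·1 + 6·2 = 26
  G: 9·2 + 5·1 + 13·1 + 4·0 + 6·0 = 36
  H: 9·1 + 5·0 + 13·2 + 4·2 + 6·1 = 49
H has the highest total.

H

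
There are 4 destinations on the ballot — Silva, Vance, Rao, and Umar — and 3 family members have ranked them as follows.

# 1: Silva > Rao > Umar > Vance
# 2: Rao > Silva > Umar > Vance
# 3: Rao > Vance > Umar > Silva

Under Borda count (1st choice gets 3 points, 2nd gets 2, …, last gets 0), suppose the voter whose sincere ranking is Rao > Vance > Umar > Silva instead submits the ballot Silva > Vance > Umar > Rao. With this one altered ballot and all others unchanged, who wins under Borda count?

Borda totals with the altered ballot: Silva 8, Vance 2, Rao 5, Umar 3.
The switch changes the winner from Rao to Silva.

Silva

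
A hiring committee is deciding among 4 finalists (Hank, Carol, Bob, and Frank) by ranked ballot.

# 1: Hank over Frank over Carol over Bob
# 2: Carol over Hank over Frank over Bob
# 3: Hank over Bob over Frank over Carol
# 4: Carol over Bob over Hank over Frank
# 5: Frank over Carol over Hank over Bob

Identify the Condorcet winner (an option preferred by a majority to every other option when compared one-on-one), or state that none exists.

There is no Condorcet winner

Head-to-head results (5 voters total):
Hank vs Carol: Carol wins 3–2.
Hank vs Bob: Hank wins 4–1.
Hank vs Frank: Hank wins 4–1.
Carol vs Bob: Carol wins 4–1.
Carol vs Frank: Frank wins 3–2.
Bob vs Frank: Frank wins 3–2.
No candidate beats all others: Hank beats Frank beats Carol beats Hank, a majority cycle.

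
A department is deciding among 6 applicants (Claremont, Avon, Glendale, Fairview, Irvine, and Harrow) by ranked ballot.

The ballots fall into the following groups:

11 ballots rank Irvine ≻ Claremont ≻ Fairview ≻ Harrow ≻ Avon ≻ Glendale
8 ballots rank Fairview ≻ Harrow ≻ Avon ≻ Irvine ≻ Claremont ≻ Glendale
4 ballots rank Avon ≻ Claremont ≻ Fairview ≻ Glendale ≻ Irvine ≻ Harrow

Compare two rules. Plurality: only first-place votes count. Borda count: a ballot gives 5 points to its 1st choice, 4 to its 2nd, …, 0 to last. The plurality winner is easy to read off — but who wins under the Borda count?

Fairview

Plurality first-place counts: Claremont 0, Avon 4, Glendale 0, Fairview 8, Irvine 11, Harrow 0 → Irvine.
Borda totals: Claremont 68, Avon 55, Glendale 8, Fairview 85, Irvine 75, Harrow 54 → Fairview.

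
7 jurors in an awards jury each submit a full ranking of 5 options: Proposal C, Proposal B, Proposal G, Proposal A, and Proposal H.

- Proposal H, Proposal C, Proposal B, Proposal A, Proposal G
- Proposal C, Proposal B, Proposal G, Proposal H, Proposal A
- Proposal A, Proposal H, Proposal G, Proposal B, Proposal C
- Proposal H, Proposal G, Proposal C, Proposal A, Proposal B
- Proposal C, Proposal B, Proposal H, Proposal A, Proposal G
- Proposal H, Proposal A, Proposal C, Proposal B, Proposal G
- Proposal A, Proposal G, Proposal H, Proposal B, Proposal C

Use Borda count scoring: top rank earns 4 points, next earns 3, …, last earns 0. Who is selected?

Proposal H

Borda scores:
  Proposal C: 3 + 4 + 0 + 2 + 4 + 2 + 0 = 15
  Proposal B: 2 + 3 + 1 + 0 + 3 + 1 + 1 = 11
  Proposal G: 0 + 2 + 2 + 3 + 0 + 0 + 3 = 10
  Proposal A: 1 + 0 + 4 + 1 + 1 + 3 + 4 = 14
  Proposal H: 4 + 1 + 3 + 4 + 2 + 4 + 2 = 20
Proposal H has the highest total.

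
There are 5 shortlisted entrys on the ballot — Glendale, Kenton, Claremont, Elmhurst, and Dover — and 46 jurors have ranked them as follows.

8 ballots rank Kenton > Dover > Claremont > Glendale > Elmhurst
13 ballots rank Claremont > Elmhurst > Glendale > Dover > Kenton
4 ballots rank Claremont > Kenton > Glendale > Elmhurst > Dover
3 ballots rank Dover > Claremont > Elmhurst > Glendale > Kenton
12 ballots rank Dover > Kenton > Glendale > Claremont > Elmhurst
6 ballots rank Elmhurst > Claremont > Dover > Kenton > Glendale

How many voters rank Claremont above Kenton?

26

Ballots ranking Claremont above Kenton: 13+4+3+6 = 26.
Ballots ranking Kenton above Claremont: 8+12 = 20.
So 26 of 46 voters prefer Claremont to Kenton.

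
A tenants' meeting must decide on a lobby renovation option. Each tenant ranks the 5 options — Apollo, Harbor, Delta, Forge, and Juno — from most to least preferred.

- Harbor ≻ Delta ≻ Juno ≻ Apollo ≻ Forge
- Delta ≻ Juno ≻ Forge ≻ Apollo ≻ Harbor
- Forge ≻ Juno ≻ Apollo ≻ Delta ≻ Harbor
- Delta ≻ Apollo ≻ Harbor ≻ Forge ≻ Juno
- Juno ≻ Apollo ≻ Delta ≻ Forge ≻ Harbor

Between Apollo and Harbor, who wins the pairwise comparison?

Ballots ranking Apollo above Harbor: 4.
Ballots ranking Harbor above Apollo: 1.
Apollo wins the head-to-head, 4–1.

Apollo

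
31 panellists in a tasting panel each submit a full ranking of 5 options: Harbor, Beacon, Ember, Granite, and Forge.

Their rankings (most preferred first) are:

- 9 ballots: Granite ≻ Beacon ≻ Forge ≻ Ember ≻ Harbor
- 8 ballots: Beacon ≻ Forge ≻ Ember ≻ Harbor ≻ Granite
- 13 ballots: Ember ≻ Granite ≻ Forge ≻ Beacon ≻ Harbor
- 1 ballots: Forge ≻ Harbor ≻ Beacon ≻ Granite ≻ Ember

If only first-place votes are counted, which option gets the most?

Ember

First-place vote totals:
  Harbor: 0
  Beacon: 8
  Ember: 13
  Granite: 9
  Forge: 1
Ember has the most first-place votes.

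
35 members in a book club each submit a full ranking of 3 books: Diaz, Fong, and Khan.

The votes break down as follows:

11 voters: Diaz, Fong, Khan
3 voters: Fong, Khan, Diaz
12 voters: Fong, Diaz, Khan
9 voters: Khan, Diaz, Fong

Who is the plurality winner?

First-place vote totals:
  Diaz: 11
  Fong: 15
  Khan: 9
Fong has the most first-place votes.

Fong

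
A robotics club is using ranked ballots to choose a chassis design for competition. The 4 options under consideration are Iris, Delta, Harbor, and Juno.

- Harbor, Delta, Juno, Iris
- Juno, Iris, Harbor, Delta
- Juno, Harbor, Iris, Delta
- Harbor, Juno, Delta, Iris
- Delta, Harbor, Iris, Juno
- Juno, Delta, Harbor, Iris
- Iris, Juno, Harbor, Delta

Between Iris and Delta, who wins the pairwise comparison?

Delta

Ballots ranking Iris above Delta: 3.
Ballots ranking Delta above Iris: 4.
Delta wins the head-to-head, 4–3.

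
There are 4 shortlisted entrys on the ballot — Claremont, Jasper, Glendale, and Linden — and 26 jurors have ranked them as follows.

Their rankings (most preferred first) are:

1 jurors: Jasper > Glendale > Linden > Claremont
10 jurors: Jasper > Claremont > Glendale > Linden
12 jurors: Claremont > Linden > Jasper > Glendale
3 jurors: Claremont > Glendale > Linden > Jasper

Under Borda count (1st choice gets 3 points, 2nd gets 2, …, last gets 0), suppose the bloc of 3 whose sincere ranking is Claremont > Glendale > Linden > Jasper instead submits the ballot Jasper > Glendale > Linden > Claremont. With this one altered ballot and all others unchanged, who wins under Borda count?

Claremont

Borda totals with the altered ballot: Claremont 56, Jasper 54, Glendale 18, Linden 28.
The winner is unchanged: still Claremont.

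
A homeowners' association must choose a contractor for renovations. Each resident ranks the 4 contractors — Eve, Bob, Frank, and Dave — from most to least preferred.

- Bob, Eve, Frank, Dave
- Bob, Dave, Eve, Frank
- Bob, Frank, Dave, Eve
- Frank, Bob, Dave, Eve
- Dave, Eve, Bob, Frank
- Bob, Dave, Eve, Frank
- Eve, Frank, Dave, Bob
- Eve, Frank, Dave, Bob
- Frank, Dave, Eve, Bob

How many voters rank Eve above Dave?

3

Ballots ranking Eve above Dave: 3.
Ballots ranking Dave above Eve: 6.
So 3 of 9 voters prefer Eve to Dave.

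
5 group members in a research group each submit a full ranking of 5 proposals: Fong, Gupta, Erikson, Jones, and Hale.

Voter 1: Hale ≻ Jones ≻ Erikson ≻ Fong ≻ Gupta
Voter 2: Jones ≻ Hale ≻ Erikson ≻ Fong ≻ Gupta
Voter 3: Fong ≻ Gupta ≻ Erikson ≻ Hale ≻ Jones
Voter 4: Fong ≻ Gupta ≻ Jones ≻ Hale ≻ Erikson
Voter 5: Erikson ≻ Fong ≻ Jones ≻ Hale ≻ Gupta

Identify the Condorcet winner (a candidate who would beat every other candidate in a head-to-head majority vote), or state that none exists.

Head-to-head results (5 voters total):
Fong vs Gupta: Fong wins 5–0.
Fong vs Erikson: Erikson wins 3–2.
Fong vs Jones: Fong wins 3–2.
Fong vs Hale: Fong wins 3–2.
Gupta vs Erikson: Erikson wins 3–2.
Gupta vs Jones: Jones wins 3–2.
Gupta vs Hale: Hale wins 3–2.
Erikson vs Jones: Jones wins 3–2.
Erikson vs Hale: Hale wins 3–2.
Jones vs Hale: Jones wins 3–2.
No candidate beats all others: Fong beats Jones beats Erikson beats Fong, a majority cycle.

No Condorcet winner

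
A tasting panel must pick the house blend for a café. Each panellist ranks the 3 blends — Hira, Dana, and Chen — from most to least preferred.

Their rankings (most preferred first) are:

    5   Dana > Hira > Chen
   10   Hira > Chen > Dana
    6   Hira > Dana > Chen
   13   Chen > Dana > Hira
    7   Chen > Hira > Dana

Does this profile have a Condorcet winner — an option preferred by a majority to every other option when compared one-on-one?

Yes

Head-to-head results (41 voters total):
Hira vs Dana: Hira wins 23–18.
Hira vs Chen: Hira wins 21–20.
Dana vs Chen: Chen wins 30–11.
Hira beats each rival — Dana (23–18), Chen (21–20) — so Hira is the Condorcet winner.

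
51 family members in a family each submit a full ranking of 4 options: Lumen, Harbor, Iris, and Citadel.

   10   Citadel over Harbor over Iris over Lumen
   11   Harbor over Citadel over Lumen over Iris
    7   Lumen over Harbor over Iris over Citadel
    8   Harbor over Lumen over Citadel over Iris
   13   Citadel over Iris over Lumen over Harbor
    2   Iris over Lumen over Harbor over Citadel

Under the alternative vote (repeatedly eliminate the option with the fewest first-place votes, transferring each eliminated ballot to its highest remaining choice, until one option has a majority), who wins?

Round 1: Citadel 23, Harbor 19, Lumen 7, Iris 2. Iris has the fewest and is eliminated.
Round 2: Citadel 23, Harbor 19, Lumen 9. Lumen has the fewest and is eliminated.
Round 3: Harbor 28, Citadel 23. Harbor has a majority.

Harbor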